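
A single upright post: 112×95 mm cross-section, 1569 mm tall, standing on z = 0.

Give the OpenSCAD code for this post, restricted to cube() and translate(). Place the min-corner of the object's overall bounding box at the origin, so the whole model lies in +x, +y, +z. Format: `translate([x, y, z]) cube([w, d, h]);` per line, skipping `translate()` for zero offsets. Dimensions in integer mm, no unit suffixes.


cube([112, 95, 1569]);


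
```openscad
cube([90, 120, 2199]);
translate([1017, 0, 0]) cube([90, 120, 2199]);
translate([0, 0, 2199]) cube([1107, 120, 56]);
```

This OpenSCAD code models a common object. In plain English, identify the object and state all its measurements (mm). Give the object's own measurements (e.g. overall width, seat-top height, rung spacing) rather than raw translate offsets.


A door frame. The clear opening is 927 mm wide and 2199 mm high. Two 90 mm wide jambs, 120 mm deep, stand either side of the opening from the floor to the top of the opening. A 56 mm thick head sits across the top of both jambs, spanning the full outside width of the frame.


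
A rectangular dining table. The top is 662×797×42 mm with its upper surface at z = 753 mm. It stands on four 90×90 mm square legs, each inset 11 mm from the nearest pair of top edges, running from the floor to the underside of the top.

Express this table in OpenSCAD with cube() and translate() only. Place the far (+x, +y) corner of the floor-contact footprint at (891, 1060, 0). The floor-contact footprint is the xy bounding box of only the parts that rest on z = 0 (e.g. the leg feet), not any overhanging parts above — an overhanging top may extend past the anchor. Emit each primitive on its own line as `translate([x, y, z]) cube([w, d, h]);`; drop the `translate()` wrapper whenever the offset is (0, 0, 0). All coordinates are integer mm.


// leg_h = 753 - 42 = 711
translate([240, 274, 711]) cube([662, 797, 42]);
translate([251, 285, 0]) cube([90, 90, 711]);
translate([801, 285, 0]) cube([90, 90, 711]);
translate([251, 970, 0]) cube([90, 90, 711]);
translate([801, 970, 0]) cube([90, 90, 711]);


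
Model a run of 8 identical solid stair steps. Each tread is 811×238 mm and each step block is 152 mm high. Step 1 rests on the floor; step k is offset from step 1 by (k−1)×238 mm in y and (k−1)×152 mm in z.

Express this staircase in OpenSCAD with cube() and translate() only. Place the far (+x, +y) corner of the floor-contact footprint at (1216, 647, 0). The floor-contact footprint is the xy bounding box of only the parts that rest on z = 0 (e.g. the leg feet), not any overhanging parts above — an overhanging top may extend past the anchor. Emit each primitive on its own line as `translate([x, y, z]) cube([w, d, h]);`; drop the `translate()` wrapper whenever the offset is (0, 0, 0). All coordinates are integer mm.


translate([405, 409, 0]) cube([811, 238, 152]);
translate([405, 647, 152]) cube([811, 238, 152]);
translate([405, 885, 304]) cube([811, 238, 152]);
translate([405, 1123, 456]) cube([811, 238, 152]);
translate([405, 1361, 608]) cube([811, 238, 152]);
translate([405, 1599, 760]) cube([811, 238, 152]);
translate([405, 1837, 912]) cube([811, 238, 152]);
translate([405, 2075, 1064]) cube([811, 238, 152]);


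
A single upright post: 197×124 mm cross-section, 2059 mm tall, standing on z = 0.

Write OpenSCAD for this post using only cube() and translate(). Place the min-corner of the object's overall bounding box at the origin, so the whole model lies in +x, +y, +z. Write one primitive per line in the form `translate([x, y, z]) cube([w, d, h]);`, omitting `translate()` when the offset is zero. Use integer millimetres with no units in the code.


cube([197, 124, 2059]);


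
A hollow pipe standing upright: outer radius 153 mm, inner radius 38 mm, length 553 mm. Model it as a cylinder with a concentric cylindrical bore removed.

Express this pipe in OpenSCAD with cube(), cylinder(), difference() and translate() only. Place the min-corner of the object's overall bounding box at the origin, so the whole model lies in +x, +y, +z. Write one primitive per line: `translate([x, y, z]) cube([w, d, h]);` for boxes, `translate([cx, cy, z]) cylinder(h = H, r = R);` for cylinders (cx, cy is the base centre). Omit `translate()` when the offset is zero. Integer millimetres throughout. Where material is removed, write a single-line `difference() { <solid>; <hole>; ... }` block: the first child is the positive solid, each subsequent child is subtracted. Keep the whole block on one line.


difference() { translate([153, 153, 0]) cylinder(h = 553, r = 153); translate([153, 153, 0]) cylinder(h = 553, r = 38); }


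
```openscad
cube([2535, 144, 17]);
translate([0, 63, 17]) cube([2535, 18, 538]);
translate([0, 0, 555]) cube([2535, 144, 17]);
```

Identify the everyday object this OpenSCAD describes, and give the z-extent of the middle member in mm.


An I-beam. The web height is 538 mm.

Two wide flanges with a thin centred web — an I-beam. Overall 572 mm minus two 17 mm flanges gives a web of 572 − 2·17 = 538 mm.


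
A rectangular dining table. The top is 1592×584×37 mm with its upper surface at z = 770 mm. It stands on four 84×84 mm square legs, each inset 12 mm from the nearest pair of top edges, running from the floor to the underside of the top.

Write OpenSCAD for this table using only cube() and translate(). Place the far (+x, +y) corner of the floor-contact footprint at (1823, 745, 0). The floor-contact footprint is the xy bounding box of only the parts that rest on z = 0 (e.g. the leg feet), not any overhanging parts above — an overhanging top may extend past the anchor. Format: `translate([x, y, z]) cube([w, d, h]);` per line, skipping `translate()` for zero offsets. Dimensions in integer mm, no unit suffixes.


translate([243, 173, 733]) cube([1592, 584, 37]);
translate([255, 185, 0]) cube([84, 84, 733]);
translate([1739, 185, 0]) cube([84, 84, 733]);
translate([255, 661, 0]) cube([84, 84, 733]);
translate([1739, 661, 0]) cube([84, 84, 733]);


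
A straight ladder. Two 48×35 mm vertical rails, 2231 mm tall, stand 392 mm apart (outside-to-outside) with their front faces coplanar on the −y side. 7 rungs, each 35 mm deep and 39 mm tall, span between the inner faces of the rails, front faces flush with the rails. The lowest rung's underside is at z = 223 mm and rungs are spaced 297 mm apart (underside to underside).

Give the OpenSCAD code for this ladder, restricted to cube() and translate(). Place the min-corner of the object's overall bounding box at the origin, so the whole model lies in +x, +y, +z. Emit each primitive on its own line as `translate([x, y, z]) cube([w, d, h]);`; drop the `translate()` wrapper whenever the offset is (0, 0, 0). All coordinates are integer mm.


cube([48, 35, 2231]);
translate([344, 0, 0]) cube([48, 35, 2231]);
translate([48, 0, 223]) cube([296, 35, 39]);
translate([48, 0, 520]) cube([296, 35, 39]);
translate([48, 0, 817]) cube([296, 35, 39]);
translate([48, 0, 1114]) cube([296, 35, 39]);
translate([48, 0, 1411]) cube([296, 35, 39]);
translate([48, 0, 1708]) cube([296, 35, 39]);
translate([48, 0, 2005]) cube([296, 35, 39]);


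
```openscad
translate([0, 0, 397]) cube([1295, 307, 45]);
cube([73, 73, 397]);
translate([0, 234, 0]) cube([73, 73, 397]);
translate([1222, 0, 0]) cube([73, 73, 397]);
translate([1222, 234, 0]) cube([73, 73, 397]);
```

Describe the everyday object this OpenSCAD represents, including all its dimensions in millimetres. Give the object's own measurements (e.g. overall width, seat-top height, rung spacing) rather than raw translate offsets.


A long wooden bench with a 1295 mm (x) × 307 mm (y) seat, 45 mm thick, its top surface 442 mm above the floor. Four 73 mm square legs at the seat corners, flush with the edges, run from z = 0 to the seat underside.


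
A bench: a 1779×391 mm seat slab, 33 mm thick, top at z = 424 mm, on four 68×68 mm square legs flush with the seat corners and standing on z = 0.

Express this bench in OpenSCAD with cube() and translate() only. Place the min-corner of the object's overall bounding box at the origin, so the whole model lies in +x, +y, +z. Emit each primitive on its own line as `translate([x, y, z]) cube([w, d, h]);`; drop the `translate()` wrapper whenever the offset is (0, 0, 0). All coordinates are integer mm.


translate([0, 0, 391]) cube([1779, 391, 33]);
cube([68, 68, 391]);
translate([0, 323, 0]) cube([68, 68, 391]);
translate([1711, 0, 0]) cube([68, 68, 391]);
translate([1711, 323, 0]) cube([68, 68, 391]);


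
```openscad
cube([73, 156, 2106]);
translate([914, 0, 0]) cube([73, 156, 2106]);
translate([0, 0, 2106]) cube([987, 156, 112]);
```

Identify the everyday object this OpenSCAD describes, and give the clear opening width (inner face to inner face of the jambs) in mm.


A door frame. The clear opening width is 841 mm.

Two 2106 mm tall posts with a header on top — a door frame. The left jamb is 73 mm wide at x = 0; the right jamb starts at x = 914. The clear opening is 914 − 73 = 841 mm.


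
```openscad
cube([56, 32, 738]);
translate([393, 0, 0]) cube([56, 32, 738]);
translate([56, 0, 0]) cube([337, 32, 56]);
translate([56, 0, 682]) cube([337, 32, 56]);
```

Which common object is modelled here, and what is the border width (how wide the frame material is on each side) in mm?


A picture frame. The border width is 56 mm.

Four thin pieces enclosing a rectangular opening — a picture frame. The two full-height stiles are 738 mm tall; the top rail sits at z = 682 and is 56 mm tall, so the border above the opening is 738 − 682 = 56 mm, matching the stile x-width.


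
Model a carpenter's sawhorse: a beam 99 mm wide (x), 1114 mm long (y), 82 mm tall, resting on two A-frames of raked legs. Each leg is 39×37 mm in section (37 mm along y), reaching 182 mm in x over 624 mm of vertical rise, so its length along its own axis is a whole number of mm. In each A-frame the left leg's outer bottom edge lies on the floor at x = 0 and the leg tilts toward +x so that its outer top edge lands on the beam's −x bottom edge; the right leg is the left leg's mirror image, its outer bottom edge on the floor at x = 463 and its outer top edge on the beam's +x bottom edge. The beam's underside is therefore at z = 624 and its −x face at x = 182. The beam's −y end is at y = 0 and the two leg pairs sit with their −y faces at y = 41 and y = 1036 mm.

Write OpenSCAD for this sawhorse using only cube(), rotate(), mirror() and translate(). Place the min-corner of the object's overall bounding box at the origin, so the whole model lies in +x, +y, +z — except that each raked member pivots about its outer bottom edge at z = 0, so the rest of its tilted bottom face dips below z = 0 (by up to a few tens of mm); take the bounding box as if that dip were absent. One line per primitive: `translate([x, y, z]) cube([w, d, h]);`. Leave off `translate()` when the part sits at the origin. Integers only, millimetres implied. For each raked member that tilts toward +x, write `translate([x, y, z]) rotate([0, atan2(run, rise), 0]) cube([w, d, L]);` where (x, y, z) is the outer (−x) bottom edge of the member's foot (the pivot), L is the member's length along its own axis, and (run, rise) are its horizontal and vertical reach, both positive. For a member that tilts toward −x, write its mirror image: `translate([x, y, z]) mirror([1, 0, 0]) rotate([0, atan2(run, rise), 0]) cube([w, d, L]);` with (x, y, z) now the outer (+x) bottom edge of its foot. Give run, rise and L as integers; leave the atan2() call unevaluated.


translate([182, 0, 624]) cube([99, 1114, 82]);
translate([0, 41, 0]) rotate([0, atan2(182, 624), 0]) cube([39, 37, 650]);
translate([463, 41, 0]) mirror([1, 0, 0]) rotate([0, atan2(182, 624), 0]) cube([39, 37, 650]);
translate([0, 1036, 0]) rotate([0, atan2(182, 624), 0]) cube([39, 37, 650]);
translate([463, 1036, 0]) mirror([1, 0, 0]) rotate([0, atan2(182, 624), 0]) cube([39, 37, 650]);


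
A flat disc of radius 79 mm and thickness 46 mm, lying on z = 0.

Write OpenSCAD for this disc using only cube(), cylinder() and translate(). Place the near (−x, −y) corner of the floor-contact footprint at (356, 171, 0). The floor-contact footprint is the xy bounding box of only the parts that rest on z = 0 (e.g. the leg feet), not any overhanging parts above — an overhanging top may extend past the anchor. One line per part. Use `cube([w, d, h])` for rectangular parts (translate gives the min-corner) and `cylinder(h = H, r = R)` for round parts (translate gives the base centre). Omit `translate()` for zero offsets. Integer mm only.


translate([435, 250, 0]) cylinder(h = 46, r = 79);


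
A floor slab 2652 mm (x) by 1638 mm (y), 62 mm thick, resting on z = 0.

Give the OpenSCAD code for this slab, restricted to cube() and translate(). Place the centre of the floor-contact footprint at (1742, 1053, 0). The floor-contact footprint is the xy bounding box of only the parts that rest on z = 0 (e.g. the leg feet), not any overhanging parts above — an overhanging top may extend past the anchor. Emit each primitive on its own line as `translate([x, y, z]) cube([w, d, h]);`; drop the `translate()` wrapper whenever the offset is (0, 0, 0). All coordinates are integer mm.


translate([416, 234, 0]) cube([2652, 1638, 62]);


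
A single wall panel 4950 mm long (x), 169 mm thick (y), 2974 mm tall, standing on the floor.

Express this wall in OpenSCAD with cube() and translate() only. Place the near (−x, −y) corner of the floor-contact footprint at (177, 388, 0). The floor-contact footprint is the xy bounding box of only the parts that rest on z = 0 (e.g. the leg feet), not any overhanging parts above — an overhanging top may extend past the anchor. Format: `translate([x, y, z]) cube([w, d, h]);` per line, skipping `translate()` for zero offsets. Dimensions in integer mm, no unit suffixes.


translate([177, 388, 0]) cube([4950, 169, 2974]);


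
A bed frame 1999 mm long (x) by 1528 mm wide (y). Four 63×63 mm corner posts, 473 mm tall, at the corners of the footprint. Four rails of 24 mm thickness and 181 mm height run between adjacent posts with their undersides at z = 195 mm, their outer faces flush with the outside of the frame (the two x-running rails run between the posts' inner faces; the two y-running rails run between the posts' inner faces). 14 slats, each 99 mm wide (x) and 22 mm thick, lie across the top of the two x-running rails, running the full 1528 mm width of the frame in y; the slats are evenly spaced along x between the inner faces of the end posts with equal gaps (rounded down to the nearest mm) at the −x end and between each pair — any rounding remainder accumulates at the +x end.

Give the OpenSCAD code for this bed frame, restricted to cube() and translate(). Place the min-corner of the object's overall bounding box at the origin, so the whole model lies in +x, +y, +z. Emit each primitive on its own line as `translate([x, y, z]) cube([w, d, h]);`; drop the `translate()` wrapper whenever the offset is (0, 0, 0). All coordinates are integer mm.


cube([63, 63, 473]);
translate([0, 1465, 0]) cube([63, 63, 473]);
translate([1936, 0, 0]) cube([63, 63, 473]);
translate([1936, 1465, 0]) cube([63, 63, 473]);
translate([63, 0, 195]) cube([1873, 24, 181]);
translate([63, 1504, 195]) cube([1873, 24, 181]);
translate([0, 63, 195]) cube([24, 1402, 181]);
translate([1975, 63, 195]) cube([24, 1402, 181]);
translate([95, 0, 376]) cube([99, 1528, 22]);
translate([226, 0, 376]) cube([99, 1528, 22]);
translate([357, 0, 376]) cube([99, 1528, 22]);
translate([488, 0, 376]) cube([99, 1528, 22]);
translate([619, 0, 376]) cube([99, 1528, 22]);
translate([750, 0, 376]) cube([99, 1528, 22]);
translate([881, 0, 376]) cube([99, 1528, 22]);
translate([1012, 0, 376]) cube([99, 1528, 22]);
translate([1143, 0, 376]) cube([99, 1528, 22]);
translate([1274, 0, 376]) cube([99, 1528, 22]);
translate([1405, 0, 376]) cube([99, 1528, 22]);
translate([1536, 0, 376]) cube([99, 1528, 22]);
translate([1667, 0, 376]) cube([99, 1528, 22]);
translate([1798, 0, 376]) cube([99, 1528, 22]);


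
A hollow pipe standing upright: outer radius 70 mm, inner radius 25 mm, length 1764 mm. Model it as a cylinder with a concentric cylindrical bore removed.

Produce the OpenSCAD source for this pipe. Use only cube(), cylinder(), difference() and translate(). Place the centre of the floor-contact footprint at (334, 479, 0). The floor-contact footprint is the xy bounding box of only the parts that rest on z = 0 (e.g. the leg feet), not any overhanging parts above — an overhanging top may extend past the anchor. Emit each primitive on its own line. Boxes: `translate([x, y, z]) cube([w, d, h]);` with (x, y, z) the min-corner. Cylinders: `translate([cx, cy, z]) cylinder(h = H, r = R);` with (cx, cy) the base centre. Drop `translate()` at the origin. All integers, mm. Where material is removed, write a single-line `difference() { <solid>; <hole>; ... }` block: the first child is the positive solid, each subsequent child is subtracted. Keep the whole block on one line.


difference() { translate([334, 479, 0]) cylinder(h = 1764, r = 70); translate([334, 479, 0]) cylinder(h = 1764, r = 25); }


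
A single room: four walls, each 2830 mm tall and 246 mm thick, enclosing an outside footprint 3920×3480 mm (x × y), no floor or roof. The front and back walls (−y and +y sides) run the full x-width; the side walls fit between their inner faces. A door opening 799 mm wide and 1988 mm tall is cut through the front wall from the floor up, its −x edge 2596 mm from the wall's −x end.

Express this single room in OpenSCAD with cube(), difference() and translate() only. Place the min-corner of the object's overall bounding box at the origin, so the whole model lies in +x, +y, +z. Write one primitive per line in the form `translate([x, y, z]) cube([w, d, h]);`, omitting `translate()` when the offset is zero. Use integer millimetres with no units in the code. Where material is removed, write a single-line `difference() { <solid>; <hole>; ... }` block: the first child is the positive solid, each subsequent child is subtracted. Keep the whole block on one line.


difference() { cube([3920, 246, 2830]); translate([2596, 0, 0]) cube([799, 246, 1988]); }
translate([0, 3234, 0]) cube([3920, 246, 2830]);
translate([0, 246, 0]) cube([246, 2988, 2830]);
translate([3674, 246, 0]) cube([246, 2988, 2830]);


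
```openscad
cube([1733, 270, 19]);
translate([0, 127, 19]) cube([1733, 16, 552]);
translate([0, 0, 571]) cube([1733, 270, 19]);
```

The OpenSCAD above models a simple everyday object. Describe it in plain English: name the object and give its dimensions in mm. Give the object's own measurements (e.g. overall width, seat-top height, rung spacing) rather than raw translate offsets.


An I-beam lying along x, 1733 mm long. Overall section height 590 mm. Two flanges 270 mm wide (y) and 19 mm thick, one on the floor and one at the top; a web 16 mm thick runs between them, centred on the flange width.


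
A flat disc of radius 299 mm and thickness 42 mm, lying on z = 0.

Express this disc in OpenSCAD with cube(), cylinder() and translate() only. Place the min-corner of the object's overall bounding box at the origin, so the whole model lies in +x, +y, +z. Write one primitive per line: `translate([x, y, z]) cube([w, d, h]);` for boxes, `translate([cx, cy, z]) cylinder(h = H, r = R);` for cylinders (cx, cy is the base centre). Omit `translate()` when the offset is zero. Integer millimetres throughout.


translate([299, 299, 0]) cylinder(h = 42, r = 299);


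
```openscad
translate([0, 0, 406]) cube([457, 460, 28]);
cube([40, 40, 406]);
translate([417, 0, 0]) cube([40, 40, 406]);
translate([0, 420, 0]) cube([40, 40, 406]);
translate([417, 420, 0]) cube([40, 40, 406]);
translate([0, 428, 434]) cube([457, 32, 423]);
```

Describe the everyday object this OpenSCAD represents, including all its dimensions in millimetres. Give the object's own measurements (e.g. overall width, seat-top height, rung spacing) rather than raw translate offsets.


A chair. The seat is a 457×460×28 mm slab with its top at z = 434 mm, on four 40×40 mm corner legs (flush with the seat edges, standing on z = 0). A flat backrest 32 mm thick, 423 mm tall, spans the full seat width and rises from the seat top along its +y edge, rear face flush with the rear of the seat.


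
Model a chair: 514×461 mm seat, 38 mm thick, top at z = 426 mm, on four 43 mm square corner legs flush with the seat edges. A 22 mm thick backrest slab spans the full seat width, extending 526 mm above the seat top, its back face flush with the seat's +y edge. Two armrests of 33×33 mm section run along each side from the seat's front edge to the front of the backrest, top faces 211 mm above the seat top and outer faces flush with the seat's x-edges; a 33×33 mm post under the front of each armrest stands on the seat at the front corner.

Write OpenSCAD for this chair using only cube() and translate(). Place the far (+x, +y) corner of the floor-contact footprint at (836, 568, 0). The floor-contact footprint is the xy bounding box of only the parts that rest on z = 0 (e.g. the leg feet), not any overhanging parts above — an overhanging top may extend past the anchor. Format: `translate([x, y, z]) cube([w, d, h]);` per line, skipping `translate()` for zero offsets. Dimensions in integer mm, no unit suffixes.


translate([322, 107, 388]) cube([514, 461, 38]);
translate([322, 107, 0]) cube([43, 43, 388]);
translate([793, 107, 0]) cube([43, 43, 388]);
translate([322, 525, 0]) cube([43, 43, 388]);
translate([793, 525, 0]) cube([43, 43, 388]);
translate([322, 546, 426]) cube([514, 22, 526]);
translate([322, 107, 604]) cube([33, 439, 33]);
translate([803, 107, 604]) cube([33, 439, 33]);
translate([322, 107, 426]) cube([33, 33, 178]);
translate([803, 107, 426]) cube([33, 33, 178]);


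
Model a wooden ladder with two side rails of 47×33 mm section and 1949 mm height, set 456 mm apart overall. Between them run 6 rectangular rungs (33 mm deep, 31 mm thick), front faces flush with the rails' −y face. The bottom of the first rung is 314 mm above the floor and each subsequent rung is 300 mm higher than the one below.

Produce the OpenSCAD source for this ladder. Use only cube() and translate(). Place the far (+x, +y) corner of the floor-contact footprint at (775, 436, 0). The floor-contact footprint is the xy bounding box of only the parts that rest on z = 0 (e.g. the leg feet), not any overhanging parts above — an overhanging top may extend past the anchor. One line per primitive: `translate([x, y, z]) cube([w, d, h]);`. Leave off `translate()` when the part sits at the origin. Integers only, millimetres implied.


translate([319, 403, 0]) cube([47, 33, 1949]);
translate([728, 403, 0]) cube([47, 33, 1949]);
translate([366, 403, 314]) cube([362, 33, 31]);
translate([366, 403, 614]) cube([362, 33, 31]);
translate([366, 403, 914]) cube([362, 33, 31]);
translate([366, 403, 1214]) cube([362, 33, 31]);
translate([366, 403, 1514]) cube([362, 33, 31]);
translate([366, 403, 1814]) cube([362, 33, 31]);


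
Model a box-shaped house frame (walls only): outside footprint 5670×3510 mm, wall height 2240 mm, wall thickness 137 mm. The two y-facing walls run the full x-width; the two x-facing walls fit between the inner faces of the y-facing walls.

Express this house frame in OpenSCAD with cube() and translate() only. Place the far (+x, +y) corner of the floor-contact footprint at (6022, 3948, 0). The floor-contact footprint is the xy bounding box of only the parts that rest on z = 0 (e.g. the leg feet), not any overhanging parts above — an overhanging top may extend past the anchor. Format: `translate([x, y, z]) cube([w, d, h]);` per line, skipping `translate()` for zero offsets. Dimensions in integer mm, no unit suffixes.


translate([352, 438, 0]) cube([5670, 137, 2240]);
translate([352, 3811, 0]) cube([5670, 137, 2240]);
translate([352, 575, 0]) cube([137, 3236, 2240]);
translate([5885, 575, 0]) cube([137, 3236, 2240]);


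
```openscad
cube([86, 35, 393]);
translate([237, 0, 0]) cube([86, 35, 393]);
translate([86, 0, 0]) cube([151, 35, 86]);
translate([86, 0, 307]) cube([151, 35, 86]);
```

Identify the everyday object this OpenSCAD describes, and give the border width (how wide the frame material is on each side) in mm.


A picture frame. The border width is 86 mm.

Four thin pieces enclosing a rectangular opening — a picture frame. The two full-height stiles are 393 mm tall; the top rail sits at z = 307 and is 86 mm tall, so the border above the opening is 393 − 307 = 86 mm, matching the stile x-width.


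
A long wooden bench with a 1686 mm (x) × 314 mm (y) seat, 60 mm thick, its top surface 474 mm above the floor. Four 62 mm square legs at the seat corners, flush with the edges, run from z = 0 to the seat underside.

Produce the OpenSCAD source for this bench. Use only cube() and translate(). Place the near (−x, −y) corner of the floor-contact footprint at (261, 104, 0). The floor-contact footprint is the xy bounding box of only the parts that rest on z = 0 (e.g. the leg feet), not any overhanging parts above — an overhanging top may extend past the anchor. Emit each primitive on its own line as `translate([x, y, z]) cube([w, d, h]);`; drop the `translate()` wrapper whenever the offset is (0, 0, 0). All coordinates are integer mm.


// leg_h = 474 − 60 = 414
translate([261, 104, 414]) cube([1686, 314, 60]);
translate([261, 104, 0]) cube([62, 62, 414]);
translate([261, 356, 0]) cube([62, 62, 414]);
translate([1885, 104, 0]) cube([62, 62, 414]);
translate([1885, 356, 0]) cube([62, 62, 414]);


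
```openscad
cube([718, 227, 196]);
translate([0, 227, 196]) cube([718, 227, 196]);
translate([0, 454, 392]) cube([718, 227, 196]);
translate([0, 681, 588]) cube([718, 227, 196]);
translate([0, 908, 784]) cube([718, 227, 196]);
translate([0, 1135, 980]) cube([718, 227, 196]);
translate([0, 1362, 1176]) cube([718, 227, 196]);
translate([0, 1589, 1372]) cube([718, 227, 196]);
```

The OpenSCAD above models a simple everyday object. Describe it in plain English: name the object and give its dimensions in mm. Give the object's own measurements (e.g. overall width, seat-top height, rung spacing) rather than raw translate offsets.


A straight staircase of 8 solid steps. Each step is 718 mm wide (x), 227 mm deep (y, the going) and 196 mm tall (the rise). The first step rests on the floor; each subsequent step sits one going further in +y and one rise higher in +z, directly behind and above the previous step with no overlap.


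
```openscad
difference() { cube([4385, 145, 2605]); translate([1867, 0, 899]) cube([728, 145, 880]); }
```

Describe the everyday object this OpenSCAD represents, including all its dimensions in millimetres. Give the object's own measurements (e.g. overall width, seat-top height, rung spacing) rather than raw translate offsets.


A wall 4385 mm long (x), 145 mm thick (y), 2605 mm tall, with a rectangular window opening cut through it. The opening is 728 mm wide and 880 mm tall; its sill is at z = 899 mm and its near (−x) edge is 1867 mm from the wall's −x end. The opening passes through the full wall thickness.


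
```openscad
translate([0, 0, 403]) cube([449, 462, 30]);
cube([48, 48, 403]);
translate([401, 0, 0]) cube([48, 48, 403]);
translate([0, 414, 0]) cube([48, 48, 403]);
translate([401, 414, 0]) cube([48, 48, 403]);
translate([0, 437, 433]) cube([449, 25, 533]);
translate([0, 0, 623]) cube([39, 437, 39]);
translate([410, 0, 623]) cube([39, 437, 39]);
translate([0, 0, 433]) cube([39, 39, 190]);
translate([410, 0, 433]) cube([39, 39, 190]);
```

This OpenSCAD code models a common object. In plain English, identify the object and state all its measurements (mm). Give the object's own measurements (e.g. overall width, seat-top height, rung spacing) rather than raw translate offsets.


A chair. The seat is a 449×462×30 mm slab with its top at z = 433 mm, on four 48×48 mm corner legs (flush with the seat edges, standing on z = 0). A flat backrest 25 mm thick, 533 mm tall, spans the full seat width and rises from the seat top along its +y edge, rear face flush with the rear of the seat. Two armrests of 39×39 mm section run along each side from the seat's front edge to the front of the backrest, top faces 229 mm above the seat top and outer faces flush with the seat's x-edges; a 39×39 mm post under the front of each armrest stands on the seat at the front corner.


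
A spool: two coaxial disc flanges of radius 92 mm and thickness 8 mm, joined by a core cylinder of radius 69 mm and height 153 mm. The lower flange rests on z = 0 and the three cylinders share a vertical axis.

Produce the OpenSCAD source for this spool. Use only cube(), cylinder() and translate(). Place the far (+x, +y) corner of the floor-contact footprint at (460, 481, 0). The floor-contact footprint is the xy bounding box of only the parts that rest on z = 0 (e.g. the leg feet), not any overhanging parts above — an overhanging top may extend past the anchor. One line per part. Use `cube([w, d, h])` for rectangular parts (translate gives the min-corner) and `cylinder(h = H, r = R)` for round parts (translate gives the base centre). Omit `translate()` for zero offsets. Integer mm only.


translate([368, 389, 0]) cylinder(h = 8, r = 92);
translate([368, 389, 8]) cylinder(h = 153, r = 69);
translate([368, 389, 161]) cylinder(h = 8, r = 92);


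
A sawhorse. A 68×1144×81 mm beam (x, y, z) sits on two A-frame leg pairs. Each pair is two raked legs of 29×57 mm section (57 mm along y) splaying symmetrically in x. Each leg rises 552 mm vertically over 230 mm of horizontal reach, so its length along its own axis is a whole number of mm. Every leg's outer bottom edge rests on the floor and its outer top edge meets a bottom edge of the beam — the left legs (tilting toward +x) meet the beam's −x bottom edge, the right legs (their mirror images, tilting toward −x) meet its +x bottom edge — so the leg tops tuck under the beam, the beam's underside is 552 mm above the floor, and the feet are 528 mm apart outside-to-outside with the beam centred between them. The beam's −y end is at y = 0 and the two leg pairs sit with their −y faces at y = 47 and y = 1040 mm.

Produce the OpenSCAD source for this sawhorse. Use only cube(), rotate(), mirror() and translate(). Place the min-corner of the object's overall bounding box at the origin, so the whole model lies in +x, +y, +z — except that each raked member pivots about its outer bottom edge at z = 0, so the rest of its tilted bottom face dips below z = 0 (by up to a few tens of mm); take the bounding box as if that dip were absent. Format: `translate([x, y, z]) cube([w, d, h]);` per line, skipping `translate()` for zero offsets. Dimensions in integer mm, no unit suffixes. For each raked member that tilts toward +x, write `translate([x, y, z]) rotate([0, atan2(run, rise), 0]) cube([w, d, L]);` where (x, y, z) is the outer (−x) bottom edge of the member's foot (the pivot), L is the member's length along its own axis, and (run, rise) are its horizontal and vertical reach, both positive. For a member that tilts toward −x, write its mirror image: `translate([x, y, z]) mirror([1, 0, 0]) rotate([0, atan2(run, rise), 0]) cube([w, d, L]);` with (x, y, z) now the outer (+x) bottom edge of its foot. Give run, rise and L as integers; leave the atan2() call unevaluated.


translate([230, 0, 552]) cube([68, 1144, 81]);
translate([0, 47, 0]) rotate([0, atan2(230, 552), 0]) cube([29, 57, 598]);
translate([528, 47, 0]) mirror([1, 0, 0]) rotate([0, atan2(230, 552), 0]) cube([29, 57, 598]);
translate([0, 1040, 0]) rotate([0, atan2(230, 552), 0]) cube([29, 57, 598]);
translate([528, 1040, 0]) mirror([1, 0, 0]) rotate([0, atan2(230, 552), 0]) cube([29, 57, 598]);


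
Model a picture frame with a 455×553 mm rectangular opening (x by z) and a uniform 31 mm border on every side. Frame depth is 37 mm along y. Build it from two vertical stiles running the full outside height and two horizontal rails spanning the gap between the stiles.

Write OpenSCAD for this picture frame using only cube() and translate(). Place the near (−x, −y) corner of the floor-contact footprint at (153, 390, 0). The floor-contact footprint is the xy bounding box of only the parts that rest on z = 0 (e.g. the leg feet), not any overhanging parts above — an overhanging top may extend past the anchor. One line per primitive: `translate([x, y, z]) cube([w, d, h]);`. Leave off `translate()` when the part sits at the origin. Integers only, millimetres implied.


translate([153, 390, 0]) cube([31, 37, 615]);
translate([639, 390, 0]) cube([31, 37, 615]);
translate([184, 390, 0]) cube([455, 37, 31]);
translate([184, 390, 584]) cube([455, 37, 31]);


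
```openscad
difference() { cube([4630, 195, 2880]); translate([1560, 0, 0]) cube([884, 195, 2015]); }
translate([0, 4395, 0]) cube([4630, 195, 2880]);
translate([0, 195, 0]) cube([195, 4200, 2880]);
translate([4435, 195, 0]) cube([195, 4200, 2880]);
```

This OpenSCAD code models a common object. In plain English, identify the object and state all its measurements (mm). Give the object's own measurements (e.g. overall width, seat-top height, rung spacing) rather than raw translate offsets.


A single room: four walls, each 2880 mm tall and 195 mm thick, enclosing an outside footprint 4630×4590 mm (x × y), no floor or roof. The front and back walls (−y and +y sides) run the full x-width; the side walls fit between their inner faces. A door opening 884 mm wide and 2015 mm tall is cut through the front wall from the floor up, its −x edge 1560 mm from the wall's −x end.


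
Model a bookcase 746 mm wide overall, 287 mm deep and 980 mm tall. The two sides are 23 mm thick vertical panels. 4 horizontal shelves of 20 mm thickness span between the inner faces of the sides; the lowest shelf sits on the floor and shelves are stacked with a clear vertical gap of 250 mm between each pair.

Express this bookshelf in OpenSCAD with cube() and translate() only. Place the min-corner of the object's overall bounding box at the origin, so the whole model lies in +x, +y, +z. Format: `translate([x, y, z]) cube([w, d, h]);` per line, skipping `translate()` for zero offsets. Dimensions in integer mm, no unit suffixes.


cube([23, 287, 980]);
translate([723, 0, 0]) cube([23, 287, 980]);
translate([23, 0, 0]) cube([700, 287, 20]);
translate([23, 0, 270]) cube([700, 287, 20]);
translate([23, 0, 540]) cube([700, 287, 20]);
translate([23, 0, 810]) cube([700, 287, 20]);


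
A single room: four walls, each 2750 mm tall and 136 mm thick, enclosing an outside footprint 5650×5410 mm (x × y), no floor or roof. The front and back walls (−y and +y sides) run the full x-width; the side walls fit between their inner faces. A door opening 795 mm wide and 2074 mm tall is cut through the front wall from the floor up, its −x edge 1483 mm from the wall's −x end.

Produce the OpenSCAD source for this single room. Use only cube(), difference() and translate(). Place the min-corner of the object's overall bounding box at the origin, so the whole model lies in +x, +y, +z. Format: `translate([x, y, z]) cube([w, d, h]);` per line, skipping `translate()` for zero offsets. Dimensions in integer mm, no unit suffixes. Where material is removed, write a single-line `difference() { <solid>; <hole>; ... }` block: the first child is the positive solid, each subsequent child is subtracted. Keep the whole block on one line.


difference() { cube([5650, 136, 2750]); translate([1483, 0, 0]) cube([795, 136, 2074]); }
translate([0, 5274, 0]) cube([5650, 136, 2750]);
translate([0, 136, 0]) cube([136, 5138, 2750]);
translate([5514, 136, 0]) cube([136, 5138, 2750]);


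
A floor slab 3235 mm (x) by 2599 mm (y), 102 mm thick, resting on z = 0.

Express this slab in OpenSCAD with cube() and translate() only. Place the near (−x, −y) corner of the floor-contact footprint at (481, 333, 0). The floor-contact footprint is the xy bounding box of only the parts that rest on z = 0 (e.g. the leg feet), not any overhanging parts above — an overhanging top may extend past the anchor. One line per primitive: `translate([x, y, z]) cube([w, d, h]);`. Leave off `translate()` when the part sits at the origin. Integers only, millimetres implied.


translate([481, 333, 0]) cube([3235, 2599, 102]);


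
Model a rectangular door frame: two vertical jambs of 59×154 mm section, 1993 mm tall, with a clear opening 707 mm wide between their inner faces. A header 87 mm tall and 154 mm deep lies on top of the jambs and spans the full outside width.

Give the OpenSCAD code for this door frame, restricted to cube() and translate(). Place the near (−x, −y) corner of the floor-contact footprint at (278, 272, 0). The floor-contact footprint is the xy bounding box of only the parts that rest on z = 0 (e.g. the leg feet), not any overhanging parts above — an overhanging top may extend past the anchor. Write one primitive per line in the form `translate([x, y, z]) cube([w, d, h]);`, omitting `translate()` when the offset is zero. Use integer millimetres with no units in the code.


translate([278, 272, 0]) cube([59, 154, 1993]);
translate([1044, 272, 0]) cube([59, 154, 1993]);
translate([278, 272, 1993]) cube([825, 154, 87]);


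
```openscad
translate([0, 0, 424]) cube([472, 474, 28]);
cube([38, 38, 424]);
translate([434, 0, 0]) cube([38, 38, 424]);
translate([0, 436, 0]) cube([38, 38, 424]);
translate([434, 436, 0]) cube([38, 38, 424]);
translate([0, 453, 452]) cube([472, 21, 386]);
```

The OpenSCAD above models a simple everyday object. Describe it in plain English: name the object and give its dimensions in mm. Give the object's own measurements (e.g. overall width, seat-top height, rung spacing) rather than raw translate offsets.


A chair. The seat is a 472×474×28 mm slab with its top at z = 452 mm, on four 38×38 mm corner legs (flush with the seat edges, standing on z = 0). A flat backrest 21 mm thick, 386 mm tall, spans the full seat width and rises from the seat top along its +y edge, rear face flush with the rear of the seat.


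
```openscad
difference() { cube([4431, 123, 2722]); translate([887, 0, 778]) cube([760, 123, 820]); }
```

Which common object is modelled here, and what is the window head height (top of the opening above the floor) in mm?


A wall with a window opening. The window head height is 1598 mm.

A wall with a rectangular opening subtracted — a window. Sill at z = 778, opening 820 mm tall, so the head is at 778 + 820 = 1598 mm.


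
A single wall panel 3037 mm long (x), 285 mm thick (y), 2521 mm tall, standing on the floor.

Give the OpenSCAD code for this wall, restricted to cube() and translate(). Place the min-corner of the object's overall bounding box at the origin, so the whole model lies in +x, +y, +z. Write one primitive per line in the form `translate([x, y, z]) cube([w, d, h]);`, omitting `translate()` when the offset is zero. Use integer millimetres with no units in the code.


cube([3037, 285, 2521]);


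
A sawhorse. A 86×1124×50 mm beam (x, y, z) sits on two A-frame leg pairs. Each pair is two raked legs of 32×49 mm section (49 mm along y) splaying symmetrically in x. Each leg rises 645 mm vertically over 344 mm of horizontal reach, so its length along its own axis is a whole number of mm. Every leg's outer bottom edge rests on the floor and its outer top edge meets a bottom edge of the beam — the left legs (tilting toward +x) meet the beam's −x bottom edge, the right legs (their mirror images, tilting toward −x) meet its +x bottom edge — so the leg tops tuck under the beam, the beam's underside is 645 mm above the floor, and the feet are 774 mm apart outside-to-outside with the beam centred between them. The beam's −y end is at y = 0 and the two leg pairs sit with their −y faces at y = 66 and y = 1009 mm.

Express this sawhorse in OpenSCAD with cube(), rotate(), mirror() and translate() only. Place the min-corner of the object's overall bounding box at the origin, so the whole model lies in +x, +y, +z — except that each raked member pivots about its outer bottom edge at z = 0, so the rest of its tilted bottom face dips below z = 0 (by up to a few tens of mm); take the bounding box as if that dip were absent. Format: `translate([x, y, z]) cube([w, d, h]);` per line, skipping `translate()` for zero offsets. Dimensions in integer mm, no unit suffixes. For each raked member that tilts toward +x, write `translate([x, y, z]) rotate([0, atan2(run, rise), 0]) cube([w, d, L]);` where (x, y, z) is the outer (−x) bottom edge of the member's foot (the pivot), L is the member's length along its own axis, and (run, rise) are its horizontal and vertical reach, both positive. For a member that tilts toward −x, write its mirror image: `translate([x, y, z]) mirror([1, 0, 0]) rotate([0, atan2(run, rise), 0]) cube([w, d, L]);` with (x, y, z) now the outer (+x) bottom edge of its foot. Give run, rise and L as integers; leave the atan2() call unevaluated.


translate([344, 0, 645]) cube([86, 1124, 50]);
translate([0, 66, 0]) rotate([0, atan2(344, 645), 0]) cube([32, 49, 731]);
translate([774, 66, 0]) mirror([1, 0, 0]) rotate([0, atan2(344, 645), 0]) cube([32, 49, 731]);
translate([0, 1009, 0]) rotate([0, atan2(344, 645), 0]) cube([32, 49, 731]);
translate([774, 1009, 0]) mirror([1, 0, 0]) rotate([0, atan2(344, 645), 0]) cube([32, 49, 731]);
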